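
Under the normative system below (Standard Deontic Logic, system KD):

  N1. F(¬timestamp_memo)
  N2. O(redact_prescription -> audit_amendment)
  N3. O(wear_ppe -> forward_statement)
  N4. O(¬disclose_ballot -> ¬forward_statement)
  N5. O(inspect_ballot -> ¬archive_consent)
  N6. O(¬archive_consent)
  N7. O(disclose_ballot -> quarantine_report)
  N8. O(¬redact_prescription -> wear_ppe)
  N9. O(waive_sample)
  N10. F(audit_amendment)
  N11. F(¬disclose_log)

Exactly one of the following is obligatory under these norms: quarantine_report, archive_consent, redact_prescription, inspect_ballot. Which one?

quarantine_report

Premise 10, F(audit_amendment), is equivalent to O(¬audit_amendment).
Premise 2 is O(redact_prescription -> audit_amendment); contrapositively O(¬audit_amendment -> ¬redact_prescription). Since O(¬audit_amendment) holds, K gives O(¬redact_prescription).
With premise 8, O(¬redact_prescription -> wear_ppe), the K-axiom yields O(wear_ppe).
From O(wear_ppe) and premise 3, O(wear_ppe -> forward_statement), we obtain O(forward_statement).
Premise 4 is O(¬disclose_ballot -> ¬forward_statement); contrapositively O(forward_statement -> disclose_ballot). Since O(forward_statement) holds, K gives O(disclose_ballot).
Applying K to premise 7 (O(disclose_ballot -> quarantine_report)) and O(disclose_ballot) yields O(quarantine_report).
So O(quarantine_report) holds — quarantine_report is obligatory. None of the other listed options is made obligatory by any chain of premises.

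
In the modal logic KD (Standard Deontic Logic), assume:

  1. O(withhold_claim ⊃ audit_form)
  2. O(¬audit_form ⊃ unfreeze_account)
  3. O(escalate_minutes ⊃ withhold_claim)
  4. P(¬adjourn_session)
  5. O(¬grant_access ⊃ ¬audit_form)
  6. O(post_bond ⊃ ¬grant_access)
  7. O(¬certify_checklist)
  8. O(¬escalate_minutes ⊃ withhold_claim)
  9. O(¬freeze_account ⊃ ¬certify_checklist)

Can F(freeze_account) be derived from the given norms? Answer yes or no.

No

Premise 9 is O(¬freeze_account ⊃ ¬certify_checklist); even if O(¬certify_checklist) held, inferring O(¬freeze_account) would be affirming the consequent — invalid.
No other premise forces O(¬freeze_account). An ideal world satisfying every premise can still have freeze_account true, so F(freeze_account) is not derivable.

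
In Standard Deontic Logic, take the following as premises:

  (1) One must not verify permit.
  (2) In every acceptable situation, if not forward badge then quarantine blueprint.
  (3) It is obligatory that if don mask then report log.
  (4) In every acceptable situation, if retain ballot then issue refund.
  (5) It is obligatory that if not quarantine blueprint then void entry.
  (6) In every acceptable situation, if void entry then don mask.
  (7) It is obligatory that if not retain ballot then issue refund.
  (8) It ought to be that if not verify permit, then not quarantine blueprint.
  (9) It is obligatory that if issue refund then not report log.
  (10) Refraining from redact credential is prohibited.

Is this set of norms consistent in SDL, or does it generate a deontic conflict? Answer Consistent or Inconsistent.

By case analysis on retain_ballot: premise 4 gives O(retain_ballot → issue_refund) and premise 7 gives O(¬retain_ballot → issue_refund), so O(issue_refund) either way.
Premise 9 is O(issue_refund → ¬report_log); since O(issue_refund), deontic closure gives O(¬report_log).
The contrapositive of premise 3 (O(don_mask → report_log)) is O(¬report_log → ¬don_mask), and O(¬report_log) is already established, so O(¬don_mask).
Premise 6 is O(void_entry → don_mask); contrapositively O(¬don_mask → ¬void_entry). Since O(¬don_mask) holds, K gives O(¬void_entry).
The contrapositive of premise 5 (O(¬quarantine_blueprint → void_entry)) is O(¬void_entry → quarantine_blueprint), and O(¬void_entry) is already established, so O(quarantine_blueprint).
Premise 8 is O(¬verify_permit → ¬quarantine_blueprint); contrapositively O(quarantine_blueprint → verify_permit). Since O(quarantine_blueprint) holds, K gives O(verify_permit).
Yet premise 1 is F(verify_permit), i.e. O(¬verify_permit).
We now have both O(verify_permit) and O(¬verify_permit) — verify_permit is simultaneously obligatory and forbidden, violating the D-axiom.

Inconsistent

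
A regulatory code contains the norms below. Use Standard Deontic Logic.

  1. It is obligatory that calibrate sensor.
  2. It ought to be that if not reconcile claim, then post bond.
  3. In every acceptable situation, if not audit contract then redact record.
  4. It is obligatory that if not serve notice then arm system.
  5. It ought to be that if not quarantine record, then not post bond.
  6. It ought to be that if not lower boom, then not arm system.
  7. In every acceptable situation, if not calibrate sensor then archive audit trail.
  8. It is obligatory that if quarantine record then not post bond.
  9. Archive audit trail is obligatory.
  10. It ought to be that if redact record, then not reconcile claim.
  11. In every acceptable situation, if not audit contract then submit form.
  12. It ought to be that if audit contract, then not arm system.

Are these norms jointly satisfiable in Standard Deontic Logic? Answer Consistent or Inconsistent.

Consistent

Premise 7 is O(¬calibrate_sensor → archive_audit_trail); even if O(archive_audit_trail) held, inferring O(¬calibrate_sensor) would be affirming the consequent — invalid.
So O(¬calibrate_sensor) is not derivable, and the apparent clash with O(calibrate_sensor) does not arise.
A world satisfying every obligation exists (e.g. archive_audit_trail=true, arm_system=false, audit_contract=true, calibrate_sensor=true, lower_boom=false, post_bond=false, quarantine_record=false, reconcile_claim=true, redact_record=false, serve_notice=true, submit_form=false); no atom is both obligatory and forbidden, so the set is consistent.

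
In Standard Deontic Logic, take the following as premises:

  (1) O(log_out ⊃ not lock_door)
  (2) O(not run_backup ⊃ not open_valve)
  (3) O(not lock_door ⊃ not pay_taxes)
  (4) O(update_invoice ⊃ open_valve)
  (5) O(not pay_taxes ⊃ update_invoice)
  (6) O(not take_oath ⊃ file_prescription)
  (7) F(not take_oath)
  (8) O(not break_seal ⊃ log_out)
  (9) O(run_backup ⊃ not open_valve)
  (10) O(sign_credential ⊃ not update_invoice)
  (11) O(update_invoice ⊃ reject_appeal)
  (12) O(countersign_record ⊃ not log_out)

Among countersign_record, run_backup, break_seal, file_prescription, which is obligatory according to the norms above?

Premises 9 and 2 cover both cases: O(run_backup ⊃ not open_valve) and O(not run_backup ⊃ not open_valve). Since run_backup ∨ not run_backup is a tautology, O(not open_valve) follows.
Premise 4 is O(update_invoice ⊃ open_valve); contrapositively O(not open_valve ⊃ not update_invoice). Since O(not open_valve) holds, K gives O(not update_invoice).
Premise 5 is O(not pay_taxes ⊃ update_invoice); contrapositively O(not update_invoice ⊃ pay_taxes). Since O(not update_invoice) holds, K gives O(pay_taxes).
The contrapositive of premise 3 (O(not lock_door ⊃ not pay_taxes)) is O(pay_taxes ⊃ lock_door), and O(pay_taxes) is already established, so O(lock_door).
Premise 1, O(log_out ⊃ not lock_door), contraposes to O(lock_door ⊃ not log_out); with O(lock_door) we get O(not log_out).
Premise 8 is O(not break_seal ⊃ log_out); contrapositively O(not log_out ⊃ break_seal). Since O(not log_out) holds, K gives O(break_seal).
So O(break_seal) holds — break_seal is obligatory. None of the other listed options is made obligatory by any chain of premises.

break_seal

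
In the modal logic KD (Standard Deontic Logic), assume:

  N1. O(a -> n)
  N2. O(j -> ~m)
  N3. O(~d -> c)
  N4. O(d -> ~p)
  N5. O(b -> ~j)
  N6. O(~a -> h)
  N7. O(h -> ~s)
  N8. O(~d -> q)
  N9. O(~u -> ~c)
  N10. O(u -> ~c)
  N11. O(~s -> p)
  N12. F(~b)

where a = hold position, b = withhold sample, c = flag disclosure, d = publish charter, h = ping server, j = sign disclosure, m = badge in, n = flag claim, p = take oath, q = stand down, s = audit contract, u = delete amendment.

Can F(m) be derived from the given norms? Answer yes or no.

Premise 2 is O(j -> ~m), but O(j) is not derivable from the premises, so it does not yield O(~m).
No other premise forces O(~m). An ideal world satisfying every premise can still have m true, so F(m) is not derivable.

No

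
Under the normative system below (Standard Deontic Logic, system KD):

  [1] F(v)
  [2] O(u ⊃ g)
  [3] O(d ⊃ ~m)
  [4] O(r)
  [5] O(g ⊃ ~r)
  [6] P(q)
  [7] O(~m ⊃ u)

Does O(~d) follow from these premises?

From premise 4 we have O(r).
Premise 5 is O(g ⊃ ~r); contrapositively O(r ⊃ ~g). Since O(r) holds, K gives O(~g).
Premise 2, O(u ⊃ g), contraposes to O(~g ⊃ ~u); with O(~g) we get O(~u).
Premise 7, O(~m ⊃ u), contraposes to O(~u ⊃ m); with O(~u) we get O(m).
The contrapositive of premise 3 (O(d ⊃ ~m)) is O(m ⊃ ~d), and O(m) is already established, so O(~d).
Premises 1, 6 do not contribute to this derivation.
So O(~d) follows.

Yes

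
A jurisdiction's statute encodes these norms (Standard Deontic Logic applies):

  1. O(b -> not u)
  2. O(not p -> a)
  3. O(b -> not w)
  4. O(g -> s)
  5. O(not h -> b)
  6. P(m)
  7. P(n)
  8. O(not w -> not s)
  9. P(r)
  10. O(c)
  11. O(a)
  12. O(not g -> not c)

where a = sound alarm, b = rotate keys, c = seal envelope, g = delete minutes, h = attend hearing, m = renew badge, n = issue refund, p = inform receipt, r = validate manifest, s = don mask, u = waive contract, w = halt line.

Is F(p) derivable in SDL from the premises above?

Premise 2 is O(not p -> a); even if O(a) held, inferring O(not p) would be affirming the consequent — invalid.
No other premise forces O(not p). An ideal world satisfying every premise can still have p true, so F(p) is not derivable.

No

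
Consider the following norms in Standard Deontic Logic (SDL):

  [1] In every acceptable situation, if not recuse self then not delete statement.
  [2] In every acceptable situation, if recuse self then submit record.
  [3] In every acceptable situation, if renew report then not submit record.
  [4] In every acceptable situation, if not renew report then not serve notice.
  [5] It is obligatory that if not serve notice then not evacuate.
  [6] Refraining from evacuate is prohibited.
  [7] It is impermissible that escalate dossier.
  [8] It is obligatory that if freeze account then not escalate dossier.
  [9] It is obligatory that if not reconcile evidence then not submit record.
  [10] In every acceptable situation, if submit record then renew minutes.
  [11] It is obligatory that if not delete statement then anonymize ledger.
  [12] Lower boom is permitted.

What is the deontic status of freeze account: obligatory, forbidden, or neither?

Premise 8 is O(freeze_account → ¬escalate_dossier); even if O(¬escalate_dossier) held, inferring O(freeze_account) would be affirming the consequent — invalid.
No premise or chain of K-axiom applications forces O(freeze_account), and none forces O(¬freeze_account). So freeze_account is neither obligatory nor forbidden under these norms.

Neither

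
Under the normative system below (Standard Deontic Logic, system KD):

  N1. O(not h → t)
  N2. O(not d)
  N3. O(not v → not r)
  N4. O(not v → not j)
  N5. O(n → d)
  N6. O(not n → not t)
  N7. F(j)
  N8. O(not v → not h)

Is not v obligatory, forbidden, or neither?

Premise 2 gives O(not d).
Premise 5, O(n → d), contraposes to O(not d → not n); with O(not d) we get O(not n).
Applying K to premise 6 (O(not n → not t)) and O(not n) yields O(not t).
Premise 1, O(not h → t), contraposes to O(not t → h); with O(not t) we get O(h).
Premise 8, O(not v → not h), contraposes to O(h → v); with O(h) we get O(v).
Premises 3, 4, 7 do not contribute to this derivation.
Thus O(v), which is F(not v): not v is forbidden.

Forbidden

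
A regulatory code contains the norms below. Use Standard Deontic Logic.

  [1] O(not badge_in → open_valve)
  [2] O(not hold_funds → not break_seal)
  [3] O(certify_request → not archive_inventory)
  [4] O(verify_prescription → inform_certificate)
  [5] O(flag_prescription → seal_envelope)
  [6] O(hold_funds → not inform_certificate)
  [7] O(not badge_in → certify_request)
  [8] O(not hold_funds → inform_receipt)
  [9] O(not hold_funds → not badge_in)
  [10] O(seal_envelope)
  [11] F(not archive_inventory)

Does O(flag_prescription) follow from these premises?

Premise 5 is O(flag_prescription → seal_envelope); even if O(seal_envelope) held, inferring O(flag_prescription) would be affirming the consequent — invalid.
No other premise forces O(flag_prescription). An ideal world satisfying every premise can still have flag_prescription false, so O(flag_prescription) is not derivable.

No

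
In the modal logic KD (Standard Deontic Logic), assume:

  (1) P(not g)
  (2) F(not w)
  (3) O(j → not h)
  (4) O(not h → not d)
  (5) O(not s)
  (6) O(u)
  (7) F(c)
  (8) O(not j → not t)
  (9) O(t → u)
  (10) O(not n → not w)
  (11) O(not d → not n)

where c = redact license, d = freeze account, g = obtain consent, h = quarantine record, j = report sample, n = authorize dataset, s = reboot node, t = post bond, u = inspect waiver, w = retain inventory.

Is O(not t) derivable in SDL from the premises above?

Premise 2, F(not w), is equivalent to O(w).
Premise 10, O(not n → not w), contraposes to O(w → n); with O(w) we get O(n).
Premise 11, O(not d → not n), contraposes to O(n → d); with O(n) we get O(d).
Premise 4 is O(not h → not d); contrapositively O(d → h). Since O(d) holds, K gives O(h).
Premise 3, O(j → not h), contraposes to O(h → not j); with O(h) we get O(not j).
Applying K to premise 8 (O(not j → not t)) and O(not j) yields O(not t).
Premises 1, 5, 6, 7, 9 do not contribute to this derivation.
So O(not t) follows.

Yes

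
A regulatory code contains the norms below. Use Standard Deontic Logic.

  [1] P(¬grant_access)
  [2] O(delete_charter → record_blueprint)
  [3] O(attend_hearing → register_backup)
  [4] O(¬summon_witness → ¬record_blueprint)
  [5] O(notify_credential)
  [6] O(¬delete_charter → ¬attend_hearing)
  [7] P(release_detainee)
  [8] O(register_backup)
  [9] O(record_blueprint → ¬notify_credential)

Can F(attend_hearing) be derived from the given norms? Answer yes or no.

Yes

From premise 5 we have O(notify_credential).
The contrapositive of premise 9 (O(record_blueprint → ¬notify_credential)) is O(notify_credential → ¬record_blueprint), and O(notify_credential) is already established, so O(¬record_blueprint).
Premise 2, O(delete_charter → record_blueprint), contraposes to O(¬record_blueprint → ¬delete_charter); with O(¬record_blueprint) we get O(¬delete_charter).
Applying K to premise 6 (O(¬delete_charter → ¬attend_hearing)) and O(¬delete_charter) yields O(¬attend_hearing).
Premises 1, 3, 4, 7, 8 do not contribute to this derivation.
So O(¬attend_hearing) holds, i.e. F(attend_hearing). The claim follows.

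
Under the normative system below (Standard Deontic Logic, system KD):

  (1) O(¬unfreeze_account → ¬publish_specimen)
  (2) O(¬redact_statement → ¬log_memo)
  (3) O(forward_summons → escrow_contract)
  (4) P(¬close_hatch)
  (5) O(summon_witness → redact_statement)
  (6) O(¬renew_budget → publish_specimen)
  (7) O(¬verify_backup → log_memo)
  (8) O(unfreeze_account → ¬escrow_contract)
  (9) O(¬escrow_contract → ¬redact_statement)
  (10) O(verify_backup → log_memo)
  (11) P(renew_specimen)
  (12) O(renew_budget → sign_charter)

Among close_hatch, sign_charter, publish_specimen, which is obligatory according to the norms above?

sign_charter

Premises 10 and 7 are O(verify_backup → log_memo) and O(¬verify_backup → log_memo); every ideal world satisfies verify_backup or ¬verify_backup, so in either case log_memo holds — hence O(log_memo).
Premise 2 is O(¬redact_statement → ¬log_memo); contrapositively O(log_memo → redact_statement). Since O(log_memo) holds, K gives O(redact_statement).
Premise 9, O(¬escrow_contract → ¬redact_statement), contraposes to O(redact_statement → escrow_contract); with O(redact_statement) we get O(escrow_contract).
Premise 8, O(unfreeze_account → ¬escrow_contract), contraposes to O(escrow_contract → ¬unfreeze_account); with O(escrow_contract) we get O(¬unfreeze_account).
From O(¬unfreeze_account) and premise 1, O(¬unfreeze_account → ¬publish_specimen), we obtain O(¬publish_specimen).
The contrapositive of premise 6 (O(¬renew_budget → publish_specimen)) is O(¬publish_specimen → renew_budget), and O(¬publish_specimen) is already established, so O(renew_budget).
Applying K to premise 12 (O(renew_budget → sign_charter)) and O(renew_budget) yields O(sign_charter).
So O(sign_charter) holds — sign_charter is obligatory. None of the other listed options is made obligatory by any chain of premises.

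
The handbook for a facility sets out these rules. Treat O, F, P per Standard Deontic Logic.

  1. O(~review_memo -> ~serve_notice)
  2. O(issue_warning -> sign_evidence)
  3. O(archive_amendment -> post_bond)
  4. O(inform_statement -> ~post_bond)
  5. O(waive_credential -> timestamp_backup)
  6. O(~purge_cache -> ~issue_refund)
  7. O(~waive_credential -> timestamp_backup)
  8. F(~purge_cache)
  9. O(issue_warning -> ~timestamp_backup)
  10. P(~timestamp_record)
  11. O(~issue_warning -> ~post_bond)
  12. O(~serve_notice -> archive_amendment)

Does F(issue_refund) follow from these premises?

Premise 6 is O(~purge_cache -> ~issue_refund), but O(~purge_cache) is not derivable from the premises, so it does not yield O(~issue_refund).
No other premise forces O(~issue_refund). An ideal world satisfying every premise can still have issue_refund true, so F(issue_refund) is not derivable.

No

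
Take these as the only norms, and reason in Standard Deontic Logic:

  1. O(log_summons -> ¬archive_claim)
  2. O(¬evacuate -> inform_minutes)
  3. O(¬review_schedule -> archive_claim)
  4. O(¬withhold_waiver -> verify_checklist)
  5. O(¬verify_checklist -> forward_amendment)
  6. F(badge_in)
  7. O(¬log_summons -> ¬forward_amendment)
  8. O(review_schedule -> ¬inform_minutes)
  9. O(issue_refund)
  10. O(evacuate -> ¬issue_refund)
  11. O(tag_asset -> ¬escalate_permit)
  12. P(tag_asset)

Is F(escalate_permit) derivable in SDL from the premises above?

No

Premise 11 is O(tag_asset -> ¬escalate_permit), but O(tag_asset) is not derivable from the premises (the permission P(tag_asset) asserts only ¬O(¬tag_asset), not O(tag_asset)), so it does not yield O(¬escalate_permit).
No other premise forces O(¬escalate_permit). An ideal world satisfying every premise can still have escalate_permit true, so F(escalate_permit) is not derivable.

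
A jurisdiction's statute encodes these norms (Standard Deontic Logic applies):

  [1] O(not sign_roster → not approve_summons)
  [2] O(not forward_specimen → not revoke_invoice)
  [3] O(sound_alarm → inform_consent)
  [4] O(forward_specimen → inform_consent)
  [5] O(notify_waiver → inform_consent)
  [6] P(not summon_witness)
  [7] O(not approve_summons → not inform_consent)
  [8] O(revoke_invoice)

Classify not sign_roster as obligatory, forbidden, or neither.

Premise 8 gives O(revoke_invoice).
Premise 2 is O(not forward_specimen → not revoke_invoice); contrapositively O(revoke_invoice → forward_specimen). Since O(revoke_invoice) holds, K gives O(forward_specimen).
Applying K to premise 4 (O(forward_specimen → inform_consent)) and O(forward_specimen) yields O(inform_consent).
Premise 7, O(not approve_summons → not inform_consent), contraposes to O(inform_consent → approve_summons); with O(inform_consent) we get O(approve_summons).
Premise 1, O(not sign_roster → not approve_summons), contraposes to O(approve_summons → sign_roster); with O(approve_summons) we get O(sign_roster).
Premises 3, 5, 6 do not contribute to this derivation.
Thus O(sign_roster), which is F(not sign_roster): not sign_roster is forbidden.

Forbidden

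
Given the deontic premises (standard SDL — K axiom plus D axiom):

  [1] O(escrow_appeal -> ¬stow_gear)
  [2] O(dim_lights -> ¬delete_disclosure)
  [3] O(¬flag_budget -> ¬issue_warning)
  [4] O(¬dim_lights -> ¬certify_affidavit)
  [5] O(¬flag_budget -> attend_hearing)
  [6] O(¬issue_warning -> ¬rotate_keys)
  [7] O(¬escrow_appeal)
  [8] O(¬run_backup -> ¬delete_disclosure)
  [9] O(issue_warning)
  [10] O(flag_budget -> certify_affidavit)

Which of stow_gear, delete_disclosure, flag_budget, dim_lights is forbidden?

From premise 9 we have O(issue_warning).
Premise 3 is O(¬flag_budget -> ¬issue_warning); contrapositively O(issue_warning -> flag_budget). Since O(issue_warning) holds, K gives O(flag_budget).
Applying K to premise 10 (O(flag_budget -> certify_affidavit)) and O(flag_budget) yields O(certify_affidavit).
The contrapositive of premise 4 (O(¬dim_lights -> ¬certify_affidavit)) is O(certify_affidavit -> dim_lights), and O(certify_affidavit) is already established, so O(dim_lights).
From O(dim_lights) and premise 2, O(dim_lights -> ¬delete_disclosure), we obtain O(¬delete_disclosure).
So O(¬delete_disclosure) holds, i.e. delete_disclosure is forbidden. None of the other listed options is forbidden under the premises.

delete_disclosure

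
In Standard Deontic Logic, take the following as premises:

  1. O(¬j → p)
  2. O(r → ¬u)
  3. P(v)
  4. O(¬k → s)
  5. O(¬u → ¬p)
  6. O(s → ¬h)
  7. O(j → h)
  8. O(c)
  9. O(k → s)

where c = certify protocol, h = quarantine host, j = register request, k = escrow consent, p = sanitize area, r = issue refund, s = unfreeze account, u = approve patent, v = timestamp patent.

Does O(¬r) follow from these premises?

Yes

Premises 9 and 4 are O(k → s) and O(¬k → s); every ideal world satisfies k or ¬k, so in either case s holds — hence O(s).
From O(s) and premise 6, O(s → ¬h), we obtain O(¬h).
The contrapositive of premise 7 (O(j → h)) is O(¬h → ¬j), and O(¬h) is already established, so O(¬j).
With premise 1, O(¬j → p), the K-axiom yields O(p).
The contrapositive of premise 5 (O(¬u → ¬p)) is O(p → u), and O(p) is already established, so O(u).
The contrapositive of premise 2 (O(r → ¬u)) is O(u → ¬r), and O(u) is already established, so O(¬r).
Premises 3, 8 do not contribute to this derivation.
So O(¬r) follows.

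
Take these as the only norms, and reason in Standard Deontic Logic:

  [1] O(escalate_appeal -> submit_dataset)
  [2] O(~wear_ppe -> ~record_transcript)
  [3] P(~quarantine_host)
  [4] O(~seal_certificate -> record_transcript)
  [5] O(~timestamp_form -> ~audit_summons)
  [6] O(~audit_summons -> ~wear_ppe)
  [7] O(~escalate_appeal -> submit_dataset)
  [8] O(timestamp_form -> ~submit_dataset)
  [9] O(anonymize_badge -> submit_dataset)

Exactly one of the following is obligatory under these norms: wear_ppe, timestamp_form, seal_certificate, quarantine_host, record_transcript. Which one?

seal_certificate

Premises 7 and 1 cover both cases: O(~escalate_appeal -> submit_dataset) and O(escalate_appeal -> submit_dataset). Since ~escalate_appeal ∨ escalate_appeal is a tautology, O(submit_dataset) follows.
Premise 8 is O(timestamp_form -> ~submit_dataset); contrapositively O(submit_dataset -> ~timestamp_form). Since O(submit_dataset) holds, K gives O(~timestamp_form).
Applying K to premise 5 (O(~timestamp_form -> ~audit_summons)) and O(~timestamp_form) yields O(~audit_summons).
Applying K to premise 6 (O(~audit_summons -> ~wear_ppe)) and O(~audit_summons) yields O(~wear_ppe).
From O(~wear_ppe) and premise 2, O(~wear_ppe -> ~record_transcript), we obtain O(~record_transcript).
Premise 4 is O(~seal_certificate -> record_transcript); contrapositively O(~record_transcript -> seal_certificate). Since O(~record_transcript) holds, K gives O(seal_certificate).
So O(seal_certificate) holds — seal_certificate is obligatory. None of the other listed options is made obligatory by any chain of premises.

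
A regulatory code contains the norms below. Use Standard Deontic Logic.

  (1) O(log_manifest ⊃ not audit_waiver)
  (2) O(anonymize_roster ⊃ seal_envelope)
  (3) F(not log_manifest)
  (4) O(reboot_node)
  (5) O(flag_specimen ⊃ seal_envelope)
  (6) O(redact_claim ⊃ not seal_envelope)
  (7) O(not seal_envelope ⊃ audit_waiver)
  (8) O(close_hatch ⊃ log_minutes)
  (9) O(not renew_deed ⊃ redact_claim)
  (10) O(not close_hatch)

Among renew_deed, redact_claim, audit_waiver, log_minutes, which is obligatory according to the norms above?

F(not log_manifest) at premise 3 means O(log_manifest).
With premise 1, O(log_manifest ⊃ not audit_waiver), the K-axiom yields O(not audit_waiver).
The contrapositive of premise 7 (O(not seal_envelope ⊃ audit_waiver)) is O(not audit_waiver ⊃ seal_envelope), and O(not audit_waiver) is already established, so O(seal_envelope).
The contrapositive of premise 6 (O(redact_claim ⊃ not seal_envelope)) is O(seal_envelope ⊃ not redact_claim), and O(seal_envelope) is already established, so O(not redact_claim).
The contrapositive of premise 9 (O(not renew_deed ⊃ redact_claim)) is O(not redact_claim ⊃ renew_deed), and O(not redact_claim) is already established, so O(renew_deed).
So O(renew_deed) holds — renew_deed is obligatory. None of the other listed options is made obligatory by any chain of premises.

renew_deed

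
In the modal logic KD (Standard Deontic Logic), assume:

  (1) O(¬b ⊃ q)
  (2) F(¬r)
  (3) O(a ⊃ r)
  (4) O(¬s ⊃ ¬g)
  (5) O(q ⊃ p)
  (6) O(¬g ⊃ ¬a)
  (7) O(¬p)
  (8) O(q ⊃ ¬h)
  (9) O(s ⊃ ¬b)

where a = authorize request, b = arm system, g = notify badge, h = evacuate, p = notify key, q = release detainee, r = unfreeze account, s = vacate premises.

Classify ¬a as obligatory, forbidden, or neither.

Obligatory

Premise 7 gives O(¬p).
Premise 5 is O(q ⊃ p); contrapositively O(¬p ⊃ ¬q). Since O(¬p) holds, K gives O(¬q).
The contrapositive of premise 1 (O(¬b ⊃ q)) is O(¬q ⊃ b), and O(¬q) is already established, so O(b).
Premise 9 is O(s ⊃ ¬b); contrapositively O(b ⊃ ¬s). Since O(b) holds, K gives O(¬s).
Applying K to premise 4 (O(¬s ⊃ ¬g)) and O(¬s) yields O(¬g).
Applying K to premise 6 (O(¬g ⊃ ¬a)) and O(¬g) yields O(¬a).
Premises 2, 3, 8 do not contribute to this derivation.
Hence ¬a is obligatory.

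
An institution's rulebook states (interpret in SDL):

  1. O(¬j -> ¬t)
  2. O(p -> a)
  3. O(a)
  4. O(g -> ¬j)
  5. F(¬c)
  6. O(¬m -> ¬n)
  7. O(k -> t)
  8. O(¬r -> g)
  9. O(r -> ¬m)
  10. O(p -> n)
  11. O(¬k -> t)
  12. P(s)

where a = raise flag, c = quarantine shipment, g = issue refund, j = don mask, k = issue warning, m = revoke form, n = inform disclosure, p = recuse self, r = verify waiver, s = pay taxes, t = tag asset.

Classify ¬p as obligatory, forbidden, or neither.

Premises 11 and 7 are O(¬k -> t) and O(k -> t); every ideal world satisfies ¬k or k, so in either case t holds — hence O(t).
The contrapositive of premise 1 (O(¬j -> ¬t)) is O(t -> j), and O(t) is already established, so O(j).
The contrapositive of premise 4 (O(g -> ¬j)) is O(j -> ¬g), and O(j) is already established, so O(¬g).
The contrapositive of premise 8 (O(¬r -> g)) is O(¬g -> r), and O(¬g) is already established, so O(r).
From O(r) and premise 9, O(r -> ¬m), we obtain O(¬m).
Premise 6 is O(¬m -> ¬n); since O(¬m), deontic closure gives O(¬n).
The contrapositive of premise 10 (O(p -> n)) is O(¬n -> ¬p), and O(¬n) is already established, so O(¬p).
Premises 2, 3, 5, 12 do not contribute to this derivation.
Hence ¬p is obligatory.

Obligatory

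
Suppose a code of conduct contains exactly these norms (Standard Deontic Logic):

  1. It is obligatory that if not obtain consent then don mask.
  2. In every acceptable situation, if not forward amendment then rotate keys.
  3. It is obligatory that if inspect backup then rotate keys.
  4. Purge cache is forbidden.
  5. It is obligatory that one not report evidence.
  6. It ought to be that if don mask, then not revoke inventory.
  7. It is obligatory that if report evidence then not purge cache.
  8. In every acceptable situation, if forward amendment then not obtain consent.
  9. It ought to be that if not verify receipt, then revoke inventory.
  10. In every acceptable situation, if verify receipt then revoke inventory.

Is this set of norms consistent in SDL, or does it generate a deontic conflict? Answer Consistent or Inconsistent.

Consistent

Premise 7 is O(report_evidence → ¬purge_cache); even if O(¬purge_cache) held, inferring O(report_evidence) would be affirming the consequent — invalid.
So O(report_evidence) is not derivable, and the apparent clash with O(¬report_evidence) does not arise.
A world satisfying every obligation exists (e.g. don_mask=false, forward_amendment=false, inspect_backup=false, obtain_consent=true, purge_cache=false, report_evidence=false, revoke_inventory=true, rotate_keys=true, verify_receipt=false); no atom is both obligatory and forbidden, so the set is consistent.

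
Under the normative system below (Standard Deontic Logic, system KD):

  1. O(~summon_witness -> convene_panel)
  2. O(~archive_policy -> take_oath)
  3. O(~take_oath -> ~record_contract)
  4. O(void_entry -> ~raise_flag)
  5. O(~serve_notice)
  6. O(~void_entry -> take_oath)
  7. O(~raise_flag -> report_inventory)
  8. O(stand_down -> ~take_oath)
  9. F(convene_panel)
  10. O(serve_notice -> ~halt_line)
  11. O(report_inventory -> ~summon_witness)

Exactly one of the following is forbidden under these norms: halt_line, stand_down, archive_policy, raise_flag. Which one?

F(convene_panel) at premise 9 means O(~convene_panel).
The contrapositive of premise 1 (O(~summon_witness -> convene_panel)) is O(~convene_panel -> summon_witness), and O(~convene_panel) is already established, so O(summon_witness).
Premise 11 is O(report_inventory -> ~summon_witness); contrapositively O(summon_witness -> ~report_inventory). Since O(summon_witness) holds, K gives O(~report_inventory).
Premise 7 is O(~raise_flag -> report_inventory); contrapositively O(~report_inventory -> raise_flag). Since O(~report_inventory) holds, K gives O(raise_flag).
Premise 4, O(void_entry -> ~raise_flag), contraposes to O(raise_flag -> ~void_entry); with O(raise_flag) we get O(~void_entry).
Premise 6 is O(~void_entry -> take_oath); since O(~void_entry), deontic closure gives O(take_oath).
Premise 8 is O(stand_down -> ~take_oath); contrapositively O(take_oath -> ~stand_down). Since O(take_oath) holds, K gives O(~stand_down).
So O(~stand_down) holds, i.e. stand_down is forbidden. None of the other listed options is forbidden under the premises.

stand_down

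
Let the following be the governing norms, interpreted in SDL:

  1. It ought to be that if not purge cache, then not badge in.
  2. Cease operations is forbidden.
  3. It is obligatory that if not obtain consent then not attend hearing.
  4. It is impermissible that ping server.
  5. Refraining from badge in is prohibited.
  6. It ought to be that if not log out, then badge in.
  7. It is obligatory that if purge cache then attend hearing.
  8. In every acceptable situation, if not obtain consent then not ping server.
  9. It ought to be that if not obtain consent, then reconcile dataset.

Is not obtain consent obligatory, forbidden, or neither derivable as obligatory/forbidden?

Premise 5 is F(¬badge_in), i.e. O(badge_in).
The contrapositive of premise 1 (O(¬purge_cache → ¬badge_in)) is O(badge_in → purge_cache), and O(badge_in) is already established, so O(purge_cache).
With premise 7, O(purge_cache → attend_hearing), the K-axiom yields O(attend_hearing).
The contrapositive of premise 3 (O(¬obtain_consent → ¬attend_hearing)) is O(attend_hearing → obtain_consent), and O(attend_hearing) is already established, so O(obtain_consent).
Premises 2, 4, 6, 8, 9 do not contribute to this derivation.
Thus O(obtain_consent), which is F(¬obtain_consent): ¬obtain_consent is forbidden.

Forbidden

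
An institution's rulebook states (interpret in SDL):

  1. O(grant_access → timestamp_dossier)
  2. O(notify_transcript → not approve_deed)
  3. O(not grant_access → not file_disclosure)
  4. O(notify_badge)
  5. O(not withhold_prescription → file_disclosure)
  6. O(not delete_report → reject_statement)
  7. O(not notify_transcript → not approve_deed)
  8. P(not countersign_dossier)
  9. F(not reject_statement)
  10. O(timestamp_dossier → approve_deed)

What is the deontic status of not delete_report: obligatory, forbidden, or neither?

Premise 6 is O(not delete_report → reject_statement); even if O(reject_statement) held, inferring O(not delete_report) would be affirming the consequent — invalid.
No premise or chain of K-axiom applications forces O(not delete_report), and none forces O(delete_report). So not delete_report is neither obligatory nor forbidden under these norms.

Neither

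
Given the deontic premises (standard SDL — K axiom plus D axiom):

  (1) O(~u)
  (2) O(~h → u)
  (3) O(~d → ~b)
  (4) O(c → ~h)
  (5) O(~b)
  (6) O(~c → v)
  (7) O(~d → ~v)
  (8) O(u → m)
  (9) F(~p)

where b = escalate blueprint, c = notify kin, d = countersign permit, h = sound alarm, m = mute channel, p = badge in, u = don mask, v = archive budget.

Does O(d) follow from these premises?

Yes

Premise 1 states O(~u) outright.
Premise 2, O(~h → u), contraposes to O(~u → h); with O(~u) we get O(h).
Premise 4 is O(c → ~h); contrapositively O(h → ~c). Since O(h) holds, K gives O(~c).
Premise 6 is O(~c → v); since O(~c), deontic closure gives O(v).
Premise 7 is O(~d → ~v); contrapositively O(v → d). Since O(v) holds, K gives O(d).
Premises 3, 5, 8, 9 do not contribute to this derivation.
So O(d) follows.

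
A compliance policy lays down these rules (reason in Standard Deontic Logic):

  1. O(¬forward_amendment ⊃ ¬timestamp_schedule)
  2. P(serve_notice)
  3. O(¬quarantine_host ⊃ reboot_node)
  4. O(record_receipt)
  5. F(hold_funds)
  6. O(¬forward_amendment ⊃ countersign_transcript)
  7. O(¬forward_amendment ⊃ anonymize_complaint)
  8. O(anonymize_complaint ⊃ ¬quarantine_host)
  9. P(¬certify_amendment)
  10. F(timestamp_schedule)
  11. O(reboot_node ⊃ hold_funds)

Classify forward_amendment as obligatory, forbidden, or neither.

Obligatory

Premise 5, F(hold_funds), is equivalent to O(¬hold_funds).
Premise 11 is O(reboot_node ⊃ hold_funds); contrapositively O(¬hold_funds ⊃ ¬reboot_node). Since O(¬hold_funds) holds, K gives O(¬reboot_node).
Premise 3, O(¬quarantine_host ⊃ reboot_node), contraposes to O(¬reboot_node ⊃ quarantine_host); with O(¬reboot_node) we get O(quarantine_host).
The contrapositive of premise 8 (O(anonymize_complaint ⊃ ¬quarantine_host)) is O(quarantine_host ⊃ ¬anonymize_complaint), and O(quarantine_host) is already established, so O(¬anonymize_complaint).
The contrapositive of premise 7 (O(¬forward_amendment ⊃ anonymize_complaint)) is O(¬anonymize_complaint ⊃ forward_amendment), and O(¬anonymize_complaint) is already established, so O(forward_amendment).
Premises 1, 2, 4, 6, 9, 10 do not contribute to this derivation.
Hence forward_amendment is obligatory.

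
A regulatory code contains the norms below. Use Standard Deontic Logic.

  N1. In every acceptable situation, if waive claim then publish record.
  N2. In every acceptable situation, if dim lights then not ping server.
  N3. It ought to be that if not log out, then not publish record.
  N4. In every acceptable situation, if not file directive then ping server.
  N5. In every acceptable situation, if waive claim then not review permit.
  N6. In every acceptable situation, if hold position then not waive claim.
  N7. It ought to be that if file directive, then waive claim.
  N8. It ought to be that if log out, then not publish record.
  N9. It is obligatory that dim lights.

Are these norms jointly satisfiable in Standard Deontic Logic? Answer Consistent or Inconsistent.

By case analysis on log_out: premise 8 gives O(log_out → ¬publish_record) and premise 3 gives O(¬log_out → ¬publish_record), so O(¬publish_record) either way.
Premise 1 is O(waive_claim → publish_record); contrapositively O(¬publish_record → ¬waive_claim). Since O(¬publish_record) holds, K gives O(¬waive_claim).
Premise 7 is O(file_directive → waive_claim); contrapositively O(¬waive_claim → ¬file_directive). Since O(¬waive_claim) holds, K gives O(¬file_directive).
From O(¬file_directive) and premise 4, O(¬file_directive → ping_server), we obtain O(ping_server).
Premise 2 is O(dim_lights → ¬ping_server); contrapositively O(ping_server → ¬dim_lights). Since O(ping_server) holds, K gives O(¬dim_lights).
However, premise 9 gives O(dim_lights).
We now have both O(¬dim_lights) and O(dim_lights) — dim_lights is simultaneously obligatory and forbidden, violating the D-axiom.

Inconsistent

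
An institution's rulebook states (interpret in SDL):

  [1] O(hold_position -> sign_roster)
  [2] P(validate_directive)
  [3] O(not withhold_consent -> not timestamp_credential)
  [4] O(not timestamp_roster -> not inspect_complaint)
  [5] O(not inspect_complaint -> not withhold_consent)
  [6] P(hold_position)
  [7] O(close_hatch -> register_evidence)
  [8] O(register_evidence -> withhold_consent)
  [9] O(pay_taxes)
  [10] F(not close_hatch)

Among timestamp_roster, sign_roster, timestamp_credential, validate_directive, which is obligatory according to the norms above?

timestamp_roster

Premise 10, F(not close_hatch), is equivalent to O(close_hatch).
Premise 7 is O(close_hatch -> register_evidence); since O(close_hatch), deontic closure gives O(register_evidence).
From O(register_evidence) and premise 8, O(register_evidence -> withhold_consent), we obtain O(withhold_consent).
Premise 5 is O(not inspect_complaint -> not withhold_consent); contrapositively O(withhold_consent -> inspect_complaint). Since O(withhold_consent) holds, K gives O(inspect_complaint).
Premise 4 is O(not timestamp_roster -> not inspect_complaint); contrapositively O(inspect_complaint -> timestamp_roster). Since O(inspect_complaint) holds, K gives O(timestamp_roster).
So O(timestamp_roster) holds — timestamp_roster is obligatory. None of the other listed options is made obligatory by any chain of premises.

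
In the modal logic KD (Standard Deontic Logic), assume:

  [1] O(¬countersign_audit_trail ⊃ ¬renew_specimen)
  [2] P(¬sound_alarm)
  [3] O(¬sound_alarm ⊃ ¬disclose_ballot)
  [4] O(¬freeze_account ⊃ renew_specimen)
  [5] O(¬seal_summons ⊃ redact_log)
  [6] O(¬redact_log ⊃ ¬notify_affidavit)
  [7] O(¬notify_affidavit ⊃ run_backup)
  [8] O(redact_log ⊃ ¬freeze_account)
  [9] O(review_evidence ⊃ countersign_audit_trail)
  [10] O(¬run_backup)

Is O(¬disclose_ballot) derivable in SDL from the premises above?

No

Premise 3 is O(¬sound_alarm ⊃ ¬disclose_ballot), but O(¬sound_alarm) is not derivable from the premises (the permission P(¬sound_alarm) asserts only ¬O(sound_alarm), not O(¬sound_alarm)), so it does not yield O(¬disclose_ballot).
No other premise forces O(¬disclose_ballot). An ideal world satisfying every premise can still have ¬disclose_ballot false, so O(¬disclose_ballot) is not derivable.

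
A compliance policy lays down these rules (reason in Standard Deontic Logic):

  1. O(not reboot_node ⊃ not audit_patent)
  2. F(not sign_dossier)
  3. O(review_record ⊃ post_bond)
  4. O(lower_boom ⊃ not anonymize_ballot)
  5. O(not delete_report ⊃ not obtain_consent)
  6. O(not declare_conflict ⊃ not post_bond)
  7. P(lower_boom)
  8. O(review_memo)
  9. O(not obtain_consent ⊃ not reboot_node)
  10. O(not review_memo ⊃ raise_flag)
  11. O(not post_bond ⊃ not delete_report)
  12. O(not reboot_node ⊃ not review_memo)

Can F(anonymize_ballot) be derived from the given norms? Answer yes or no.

No

Premise 4 is O(lower_boom ⊃ not anonymize_ballot), but O(lower_boom) is not derivable from the premises (the permission P(lower_boom) asserts only not O(not lower_boom), not O(lower_boom)), so it does not yield O(not anonymize_ballot).
No other premise forces O(not anonymize_ballot). An ideal world satisfying every premise can still have anonymize_ballot true, so F(anonymize_ballot) is not derivable.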